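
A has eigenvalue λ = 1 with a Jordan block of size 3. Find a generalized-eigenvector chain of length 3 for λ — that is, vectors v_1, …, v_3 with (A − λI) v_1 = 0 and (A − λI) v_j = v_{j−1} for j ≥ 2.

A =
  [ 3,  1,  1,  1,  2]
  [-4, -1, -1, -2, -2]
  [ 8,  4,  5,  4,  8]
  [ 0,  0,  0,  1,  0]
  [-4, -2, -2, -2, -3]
A Jordan chain for λ = 1 of length 3:
v_1 = (1, -2, 4, 0, -2)ᵀ
v_2 = (1, -1, 4, 0, -2)ᵀ
v_3 = (0, 0, 1, 0, 0)ᵀ

Let N = A − (1)·I. We want v_3 with N^3 v_3 = 0 but N^2 v_3 ≠ 0; then v_{j-1} := N · v_j for j = 3, …, 2.

Pick v_3 = (0, 0, 1, 0, 0)ᵀ.
Then v_2 = N · v_3 = (1, -1, 4, 0, -2)ᵀ.
Then v_1 = N · v_2 = (1, -2, 4, 0, -2)ᵀ.

Sanity check: (A − (1)·I) v_1 = (0, 0, 0, 0, 0)ᵀ = 0. ✓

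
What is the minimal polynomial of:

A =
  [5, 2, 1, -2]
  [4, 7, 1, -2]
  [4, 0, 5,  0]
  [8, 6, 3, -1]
x^3 - 11*x^2 + 39*x - 45

The characteristic polynomial is χ_A(x) = (x - 5)^2*(x - 3)^2, so the eigenvalues are known. The minimal polynomial is
  m_A(x) = Π_λ (x − λ)^{k_λ}
where k_λ is the size of the *largest* Jordan block for λ (equivalently, the smallest k with (A − λI)^k v = 0 for every generalised eigenvector v of λ).

  λ = 3: largest Jordan block has size 2, contributing (x − 3)^2
  λ = 5: largest Jordan block has size 1, contributing (x − 5)

So m_A(x) = (x - 5)*(x - 3)^2 = x^3 - 11*x^2 + 39*x - 45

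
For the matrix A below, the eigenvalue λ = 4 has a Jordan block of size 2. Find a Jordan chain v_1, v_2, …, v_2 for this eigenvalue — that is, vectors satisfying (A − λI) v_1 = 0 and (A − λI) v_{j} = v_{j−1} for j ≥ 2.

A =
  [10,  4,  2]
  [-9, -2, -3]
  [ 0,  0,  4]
A Jordan chain for λ = 4 of length 2:
v_1 = (6, -9, 0)ᵀ
v_2 = (1, 0, 0)ᵀ

Let N = A − (4)·I. We want v_2 with N^2 v_2 = 0 but N^1 v_2 ≠ 0; then v_{j-1} := N · v_j for j = 2, …, 2.

Pick v_2 = (1, 0, 0)ᵀ.
Then v_1 = N · v_2 = (6, -9, 0)ᵀ.

Sanity check: (A − (4)·I) v_1 = (0, 0, 0)ᵀ = 0. ✓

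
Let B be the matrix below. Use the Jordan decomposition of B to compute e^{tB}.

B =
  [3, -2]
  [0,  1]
e^{tB} =
  [exp(3*t), -exp(3*t) + exp(t)]
  [0, exp(t)]

Strategy: write B = P · J · P⁻¹ where J is a Jordan canonical form, so e^{tB} = P · e^{tJ} · P⁻¹, and e^{tJ} can be computed block-by-block.

B has Jordan form
J =
  [1, 0]
  [0, 3]
(up to reordering of blocks).

Per-block formulas:
  For a 1×1 block at λ = 3: exp(t · [3]) = [e^(3t)].
  For a 1×1 block at λ = 1: exp(t · [1]) = [e^(1t)].

After assembling e^{tJ} and conjugating by P, we get:

e^{tB} =
  [exp(3*t), -exp(3*t) + exp(t)]
  [0, exp(t)]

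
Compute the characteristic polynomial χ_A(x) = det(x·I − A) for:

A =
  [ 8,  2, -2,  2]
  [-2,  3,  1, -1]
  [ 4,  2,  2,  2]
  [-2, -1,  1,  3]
x^4 - 16*x^3 + 96*x^2 - 256*x + 256

Expanding det(x·I − A) (e.g. by cofactor expansion or by noting that A is similar to its Jordan form J, which has the same characteristic polynomial as A) gives
  χ_A(x) = x^4 - 16*x^3 + 96*x^2 - 256*x + 256
which factors as (x - 4)^4. The eigenvalues (with algebraic multiplicities) are λ = 4 with multiplicity 4.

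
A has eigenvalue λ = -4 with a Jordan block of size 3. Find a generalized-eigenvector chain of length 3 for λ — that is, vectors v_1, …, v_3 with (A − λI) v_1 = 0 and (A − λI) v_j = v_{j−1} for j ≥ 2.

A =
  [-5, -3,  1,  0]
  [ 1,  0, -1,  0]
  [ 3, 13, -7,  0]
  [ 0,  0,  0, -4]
A Jordan chain for λ = -4 of length 3:
v_1 = (1, 0, 1, 0)ᵀ
v_2 = (-1, 1, 3, 0)ᵀ
v_3 = (1, 0, 0, 0)ᵀ

Let N = A − (-4)·I. We want v_3 with N^3 v_3 = 0 but N^2 v_3 ≠ 0; then v_{j-1} := N · v_j for j = 3, …, 2.

Pick v_3 = (1, 0, 0, 0)ᵀ.
Then v_2 = N · v_3 = (-1, 1, 3, 0)ᵀ.
Then v_1 = N · v_2 = (1, 0, 1, 0)ᵀ.

Sanity check: (A − (-4)·I) v_1 = (0, 0, 0, 0)ᵀ = 0. ✓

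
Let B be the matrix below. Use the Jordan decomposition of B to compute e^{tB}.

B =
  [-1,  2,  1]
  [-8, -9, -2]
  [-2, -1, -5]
e^{tB} =
  [-t^2*exp(-5*t) + 4*t*exp(-5*t) + exp(-5*t), -t^2*exp(-5*t)/2 + 2*t*exp(-5*t), t*exp(-5*t)]
  [2*t^2*exp(-5*t) - 8*t*exp(-5*t), t^2*exp(-5*t) - 4*t*exp(-5*t) + exp(-5*t), -2*t*exp(-5*t)]
  [-2*t*exp(-5*t), -t*exp(-5*t), exp(-5*t)]

Strategy: write B = P · J · P⁻¹ where J is a Jordan canonical form, so e^{tB} = P · e^{tJ} · P⁻¹, and e^{tJ} can be computed block-by-block.

B has Jordan form
J =
  [-5,  1,  0]
  [ 0, -5,  1]
  [ 0,  0, -5]
(up to reordering of blocks).

Per-block formulas:
  For a 3×3 Jordan block J_3(-5): exp(t · J_3(-5)) = e^(-5t)·(I + t·N + (t^2/2)·N^2), where N is the 3×3 nilpotent shift.

After assembling e^{tJ} and conjugating by P, we get:

e^{tB} =
  [-t^2*exp(-5*t) + 4*t*exp(-5*t) + exp(-5*t), -t^2*exp(-5*t)/2 + 2*t*exp(-5*t), t*exp(-5*t)]
  [2*t^2*exp(-5*t) - 8*t*exp(-5*t), t^2*exp(-5*t) - 4*t*exp(-5*t) + exp(-5*t), -2*t*exp(-5*t)]
  [-2*t*exp(-5*t), -t*exp(-5*t), exp(-5*t)]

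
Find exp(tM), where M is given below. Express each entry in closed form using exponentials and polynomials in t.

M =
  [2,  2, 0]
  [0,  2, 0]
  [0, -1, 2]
e^{tM} =
  [exp(2*t), 2*t*exp(2*t), 0]
  [0, exp(2*t), 0]
  [0, -t*exp(2*t), exp(2*t)]

Strategy: write M = P · J · P⁻¹ where J is a Jordan canonical form, so e^{tM} = P · e^{tJ} · P⁻¹, and e^{tJ} can be computed block-by-block.

M has Jordan form
J =
  [2, 1, 0]
  [0, 2, 0]
  [0, 0, 2]
(up to reordering of blocks).

Per-block formulas:
  For a 1×1 block at λ = 2: exp(t · [2]) = [e^(2t)].
  For a 2×2 Jordan block J_2(2): exp(t · J_2(2)) = e^(2t)·(I + t·N), where N is the 2×2 nilpotent shift.

After assembling e^{tJ} and conjugating by P, we get:

e^{tM} =
  [exp(2*t), 2*t*exp(2*t), 0]
  [0, exp(2*t), 0]
  [0, -t*exp(2*t), exp(2*t)]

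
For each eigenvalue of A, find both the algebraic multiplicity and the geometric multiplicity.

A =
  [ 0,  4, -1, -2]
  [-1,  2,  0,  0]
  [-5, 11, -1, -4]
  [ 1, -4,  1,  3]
λ = 1: alg = 4, geom = 2

Step 1 — factor the characteristic polynomial to read off the algebraic multiplicities:
  χ_A(x) = (x - 1)^4

Step 2 — compute geometric multiplicities via the rank-nullity identity g(λ) = n − rank(A − λI):
  rank(A − (1)·I) = 2, so dim ker(A − (1)·I) = n − 2 = 2

Summary:
  λ = 1: algebraic multiplicity = 4, geometric multiplicity = 2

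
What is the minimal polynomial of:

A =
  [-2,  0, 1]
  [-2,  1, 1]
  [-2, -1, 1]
x^3

The characteristic polynomial is χ_A(x) = x^3, so the eigenvalues are known. The minimal polynomial is
  m_A(x) = Π_λ (x − λ)^{k_λ}
where k_λ is the size of the *largest* Jordan block for λ (equivalently, the smallest k with (A − λI)^k v = 0 for every generalised eigenvector v of λ).

  λ = 0: largest Jordan block has size 3, contributing (x − 0)^3

So m_A(x) = x^3 = x^3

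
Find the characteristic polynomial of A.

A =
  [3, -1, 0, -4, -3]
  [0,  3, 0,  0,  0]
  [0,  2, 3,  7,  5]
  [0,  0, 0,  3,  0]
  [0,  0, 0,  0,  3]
x^5 - 15*x^4 + 90*x^3 - 270*x^2 + 405*x - 243

Expanding det(x·I − A) (e.g. by cofactor expansion or by noting that A is similar to its Jordan form J, which has the same characteristic polynomial as A) gives
  χ_A(x) = x^5 - 15*x^4 + 90*x^3 - 270*x^2 + 405*x - 243
which factors as (x - 3)^5. The eigenvalues (with algebraic multiplicities) are λ = 3 with multiplicity 5.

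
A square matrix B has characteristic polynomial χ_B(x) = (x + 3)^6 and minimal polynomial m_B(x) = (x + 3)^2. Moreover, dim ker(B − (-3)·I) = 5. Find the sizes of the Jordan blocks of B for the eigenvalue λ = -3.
Block sizes for λ = -3: [2, 1, 1, 1, 1]

Step 1 — from the characteristic polynomial, algebraic multiplicity of λ = -3 is 6. From dim ker(B − (-3)·I) = 5, there are exactly 5 Jordan blocks for λ = -3.
Step 2 — from the minimal polynomial, the factor (x + 3)^2 tells us the largest block for λ = -3 has size 2.
Step 3 — with total size 6, 5 blocks, and largest block 2, the block sizes (in nonincreasing order) are [2, 1, 1, 1, 1].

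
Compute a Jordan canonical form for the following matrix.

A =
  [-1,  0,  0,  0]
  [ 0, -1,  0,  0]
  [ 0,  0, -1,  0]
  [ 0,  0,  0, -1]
J_1(-1) ⊕ J_1(-1) ⊕ J_1(-1) ⊕ J_1(-1)

The characteristic polynomial is
  det(x·I − A) = x^4 + 4*x^3 + 6*x^2 + 4*x + 1 = (x + 1)^4

Eigenvalues and multiplicities (the geometric multiplicity of λ is n − rank(A − λI), which equals the number of Jordan blocks for λ):
  λ = -1: algebraic multiplicity = 4, geometric multiplicity = 4

Determining the block sizes for each eigenvalue:
  λ = -1: gm = am = 4, so every block has size 1 → block sizes [1, 1, 1, 1]

Assembling the blocks gives a Jordan form
J =
  [-1,  0,  0,  0]
  [ 0, -1,  0,  0]
  [ 0,  0, -1,  0]
  [ 0,  0,  0, -1]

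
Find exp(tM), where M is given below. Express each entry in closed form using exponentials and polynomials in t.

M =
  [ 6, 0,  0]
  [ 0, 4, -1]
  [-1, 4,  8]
e^{tM} =
  [exp(6*t), 0, 0]
  [t^2*exp(6*t)/2, -2*t*exp(6*t) + exp(6*t), -t*exp(6*t)]
  [-t^2*exp(6*t) - t*exp(6*t), 4*t*exp(6*t), 2*t*exp(6*t) + exp(6*t)]

Strategy: write M = P · J · P⁻¹ where J is a Jordan canonical form, so e^{tM} = P · e^{tJ} · P⁻¹, and e^{tJ} can be computed block-by-block.

M has Jordan form
J =
  [6, 1, 0]
  [0, 6, 1]
  [0, 0, 6]
(up to reordering of blocks).

Per-block formulas:
  For a 3×3 Jordan block J_3(6): exp(t · J_3(6)) = e^(6t)·(I + t·N + (t^2/2)·N^2), where N is the 3×3 nilpotent shift.

After assembling e^{tJ} and conjugating by P, we get:

e^{tM} =
  [exp(6*t), 0, 0]
  [t^2*exp(6*t)/2, -2*t*exp(6*t) + exp(6*t), -t*exp(6*t)]
  [-t^2*exp(6*t) - t*exp(6*t), 4*t*exp(6*t), 2*t*exp(6*t) + exp(6*t)]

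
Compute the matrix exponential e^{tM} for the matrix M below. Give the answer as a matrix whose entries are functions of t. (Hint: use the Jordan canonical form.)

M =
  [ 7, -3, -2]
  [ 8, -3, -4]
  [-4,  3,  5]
e^{tM} =
  [4*t*exp(3*t) + exp(3*t), -3*t*exp(3*t), -2*t*exp(3*t)]
  [8*t*exp(3*t), -6*t*exp(3*t) + exp(3*t), -4*t*exp(3*t)]
  [-4*t*exp(3*t), 3*t*exp(3*t), 2*t*exp(3*t) + exp(3*t)]

Strategy: write M = P · J · P⁻¹ where J is a Jordan canonical form, so e^{tM} = P · e^{tJ} · P⁻¹, and e^{tJ} can be computed block-by-block.

M has Jordan form
J =
  [3, 1, 0]
  [0, 3, 0]
  [0, 0, 3]
(up to reordering of blocks).

Per-block formulas:
  For a 1×1 block at λ = 3: exp(t · [3]) = [e^(3t)].
  For a 2×2 Jordan block J_2(3): exp(t · J_2(3)) = e^(3t)·(I + t·N), where N is the 2×2 nilpotent shift.

After assembling e^{tJ} and conjugating by P, we get:

e^{tM} =
  [4*t*exp(3*t) + exp(3*t), -3*t*exp(3*t), -2*t*exp(3*t)]
  [8*t*exp(3*t), -6*t*exp(3*t) + exp(3*t), -4*t*exp(3*t)]
  [-4*t*exp(3*t), 3*t*exp(3*t), 2*t*exp(3*t) + exp(3*t)]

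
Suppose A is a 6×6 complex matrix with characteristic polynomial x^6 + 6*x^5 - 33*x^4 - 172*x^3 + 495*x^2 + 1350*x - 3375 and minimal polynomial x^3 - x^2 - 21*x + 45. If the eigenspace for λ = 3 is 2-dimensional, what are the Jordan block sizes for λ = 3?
Block sizes for λ = 3: [2, 1]

Step 1 — from the characteristic polynomial, algebraic multiplicity of λ = 3 is 3. From dim ker(A − (3)·I) = 2, there are exactly 2 Jordan blocks for λ = 3.
Step 2 — from the minimal polynomial, the factor (x − 3)^2 tells us the largest block for λ = 3 has size 2.
Step 3 — with total size 3, 2 blocks, and largest block 2, the block sizes (in nonincreasing order) are [2, 1].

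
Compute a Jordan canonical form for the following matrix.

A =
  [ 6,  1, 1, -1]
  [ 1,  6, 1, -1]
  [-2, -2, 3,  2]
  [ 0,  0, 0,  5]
J_2(5) ⊕ J_1(5) ⊕ J_1(5)

The characteristic polynomial is
  det(x·I − A) = x^4 - 20*x^3 + 150*x^2 - 500*x + 625 = (x - 5)^4

Eigenvalues and multiplicities (the geometric multiplicity of λ is n − rank(A − λI), which equals the number of Jordan blocks for λ):
  λ = 5: algebraic multiplicity = 4, geometric multiplicity = 3

Determining the block sizes for each eigenvalue:
  λ = 5: 3 blocks summing to 4 forces exactly one block of size 2 and the rest size 1 → block sizes [2, 1, 1]

Assembling the blocks gives a Jordan form
J =
  [5, 1, 0, 0]
  [0, 5, 0, 0]
  [0, 0, 5, 0]
  [0, 0, 0, 5]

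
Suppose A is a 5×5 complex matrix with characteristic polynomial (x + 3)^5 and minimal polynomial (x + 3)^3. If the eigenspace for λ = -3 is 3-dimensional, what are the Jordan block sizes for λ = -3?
Block sizes for λ = -3: [3, 1, 1]

Step 1 — from the characteristic polynomial, algebraic multiplicity of λ = -3 is 5. From dim ker(A − (-3)·I) = 3, there are exactly 3 Jordan blocks for λ = -3.
Step 2 — from the minimal polynomial, the factor (x + 3)^3 tells us the largest block for λ = -3 has size 3.
Step 3 — with total size 5, 3 blocks, and largest block 3, the block sizes (in nonincreasing order) are [3, 1, 1].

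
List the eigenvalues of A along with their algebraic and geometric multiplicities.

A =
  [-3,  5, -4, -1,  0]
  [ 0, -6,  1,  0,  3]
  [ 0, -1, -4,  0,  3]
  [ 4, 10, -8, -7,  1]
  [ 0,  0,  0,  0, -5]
λ = -5: alg = 5, geom = 2

Step 1 — factor the characteristic polynomial to read off the algebraic multiplicities:
  χ_A(x) = (x + 5)^5

Step 2 — compute geometric multiplicities via the rank-nullity identity g(λ) = n − rank(A − λI):
  rank(A − (-5)·I) = 3, so dim ker(A − (-5)·I) = n − 3 = 2

Summary:
  λ = -5: algebraic multiplicity = 5, geometric multiplicity = 2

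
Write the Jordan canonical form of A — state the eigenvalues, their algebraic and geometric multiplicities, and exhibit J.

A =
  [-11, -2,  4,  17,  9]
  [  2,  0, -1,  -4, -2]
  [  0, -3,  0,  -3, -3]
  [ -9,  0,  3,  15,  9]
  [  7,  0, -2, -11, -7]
J_1(-3) ⊕ J_3(0) ⊕ J_1(0)

The characteristic polynomial is
  det(x·I − A) = x^5 + 3*x^4 = x^4*(x + 3)

Eigenvalues and multiplicities (the geometric multiplicity of λ is n − rank(A − λI), which equals the number of Jordan blocks for λ):
  λ = -3: algebraic multiplicity = 1, geometric multiplicity = 1
  λ = 0: algebraic multiplicity = 4, geometric multiplicity = 2

Determining the block sizes for each eigenvalue:
  λ = -3: one block (gm = 1), so the single block has size am = 1 → block sizes [1]
  λ = 0: with am = 4 and gm = 2, the partition is not yet determined (e.g. several partitions of 4 into 2 parts exist). Let N = A − (0)·I. Computing rank(N^1) = 3, rank(N^2) = 2, rank(N^3) = 1; the number of blocks of size ≥ j is rank(N^{j−1}) − rank(N^j), giving [2, 1, 1]. So we have 1 block(s) of size 3, 1 block(s) of size 1 → block sizes [3, 1]

Assembling the blocks gives a Jordan form
J =
  [-3, 0, 0, 0, 0]
  [ 0, 0, 1, 0, 0]
  [ 0, 0, 0, 1, 0]
  [ 0, 0, 0, 0, 0]
  [ 0, 0, 0, 0, 0]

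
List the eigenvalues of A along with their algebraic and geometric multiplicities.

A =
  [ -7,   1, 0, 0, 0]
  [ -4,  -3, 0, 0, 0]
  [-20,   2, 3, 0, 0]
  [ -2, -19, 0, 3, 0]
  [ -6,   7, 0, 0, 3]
λ = -5: alg = 2, geom = 1; λ = 3: alg = 3, geom = 3

Step 1 — factor the characteristic polynomial to read off the algebraic multiplicities:
  χ_A(x) = (x - 3)^3*(x + 5)^2

Step 2 — compute geometric multiplicities via the rank-nullity identity g(λ) = n − rank(A − λI):
  rank(A − (-5)·I) = 4, so dim ker(A − (-5)·I) = n − 4 = 1
  rank(A − (3)·I) = 2, so dim ker(A − (3)·I) = n − 2 = 3

Summary:
  λ = -5: algebraic multiplicity = 2, geometric multiplicity = 1
  λ = 3: algebraic multiplicity = 3, geometric multiplicity = 3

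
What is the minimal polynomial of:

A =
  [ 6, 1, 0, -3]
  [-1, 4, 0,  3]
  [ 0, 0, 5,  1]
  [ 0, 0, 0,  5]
x^2 - 10*x + 25

The characteristic polynomial is χ_A(x) = (x - 5)^4, so the eigenvalues are known. The minimal polynomial is
  m_A(x) = Π_λ (x − λ)^{k_λ}
where k_λ is the size of the *largest* Jordan block for λ (equivalently, the smallest k with (A − λI)^k v = 0 for every generalised eigenvector v of λ).

  λ = 5: largest Jordan block has size 2, contributing (x − 5)^2

So m_A(x) = (x - 5)^2 = x^2 - 10*x + 25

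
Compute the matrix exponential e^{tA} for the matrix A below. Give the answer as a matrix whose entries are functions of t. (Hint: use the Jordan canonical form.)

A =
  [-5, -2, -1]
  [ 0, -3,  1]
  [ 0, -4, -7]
e^{tA} =
  [exp(-5*t), -2*t*exp(-5*t), -t*exp(-5*t)]
  [0, 2*t*exp(-5*t) + exp(-5*t), t*exp(-5*t)]
  [0, -4*t*exp(-5*t), -2*t*exp(-5*t) + exp(-5*t)]

Strategy: write A = P · J · P⁻¹ where J is a Jordan canonical form, so e^{tA} = P · e^{tJ} · P⁻¹, and e^{tJ} can be computed block-by-block.

A has Jordan form
J =
  [-5,  1,  0]
  [ 0, -5,  0]
  [ 0,  0, -5]
(up to reordering of blocks).

Per-block formulas:
  For a 1×1 block at λ = -5: exp(t · [-5]) = [e^(-5t)].
  For a 2×2 Jordan block J_2(-5): exp(t · J_2(-5)) = e^(-5t)·(I + t·N), where N is the 2×2 nilpotent shift.

After assembling e^{tJ} and conjugating by P, we get:

e^{tA} =
  [exp(-5*t), -2*t*exp(-5*t), -t*exp(-5*t)]
  [0, 2*t*exp(-5*t) + exp(-5*t), t*exp(-5*t)]
  [0, -4*t*exp(-5*t), -2*t*exp(-5*t) + exp(-5*t)]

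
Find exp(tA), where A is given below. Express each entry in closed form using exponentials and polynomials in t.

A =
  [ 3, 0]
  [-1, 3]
e^{tA} =
  [exp(3*t), 0]
  [-t*exp(3*t), exp(3*t)]

Strategy: write A = P · J · P⁻¹ where J is a Jordan canonical form, so e^{tA} = P · e^{tJ} · P⁻¹, and e^{tJ} can be computed block-by-block.

A has Jordan form
J =
  [3, 1]
  [0, 3]
(up to reordering of blocks).

Per-block formulas:
  For a 2×2 Jordan block J_2(3): exp(t · J_2(3)) = e^(3t)·(I + t·N), where N is the 2×2 nilpotent shift.

After assembling e^{tJ} and conjugating by P, we get:

e^{tA} =
  [exp(3*t), 0]
  [-t*exp(3*t), exp(3*t)]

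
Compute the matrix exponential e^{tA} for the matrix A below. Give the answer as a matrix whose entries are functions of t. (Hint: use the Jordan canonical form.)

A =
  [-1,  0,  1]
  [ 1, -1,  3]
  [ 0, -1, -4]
e^{tA} =
  [t^2*exp(-2*t)/2 + t*exp(-2*t) + exp(-2*t), -t^2*exp(-2*t)/2, -t^2*exp(-2*t)/2 + t*exp(-2*t)]
  [t^2*exp(-2*t) + t*exp(-2*t), -t^2*exp(-2*t) + t*exp(-2*t) + exp(-2*t), -t^2*exp(-2*t) + 3*t*exp(-2*t)]
  [-t^2*exp(-2*t)/2, t^2*exp(-2*t)/2 - t*exp(-2*t), t^2*exp(-2*t)/2 - 2*t*exp(-2*t) + exp(-2*t)]

Strategy: write A = P · J · P⁻¹ where J is a Jordan canonical form, so e^{tA} = P · e^{tJ} · P⁻¹, and e^{tJ} can be computed block-by-block.

A has Jordan form
J =
  [-2,  1,  0]
  [ 0, -2,  1]
  [ 0,  0, -2]
(up to reordering of blocks).

Per-block formulas:
  For a 3×3 Jordan block J_3(-2): exp(t · J_3(-2)) = e^(-2t)·(I + t·N + (t^2/2)·N^2), where N is the 3×3 nilpotent shift.

After assembling e^{tJ} and conjugating by P, we get:

e^{tA} =
  [t^2*exp(-2*t)/2 + t*exp(-2*t) + exp(-2*t), -t^2*exp(-2*t)/2, -t^2*exp(-2*t)/2 + t*exp(-2*t)]
  [t^2*exp(-2*t) + t*exp(-2*t), -t^2*exp(-2*t) + t*exp(-2*t) + exp(-2*t), -t^2*exp(-2*t) + 3*t*exp(-2*t)]
  [-t^2*exp(-2*t)/2, t^2*exp(-2*t)/2 - t*exp(-2*t), t^2*exp(-2*t)/2 - 2*t*exp(-2*t) + exp(-2*t)]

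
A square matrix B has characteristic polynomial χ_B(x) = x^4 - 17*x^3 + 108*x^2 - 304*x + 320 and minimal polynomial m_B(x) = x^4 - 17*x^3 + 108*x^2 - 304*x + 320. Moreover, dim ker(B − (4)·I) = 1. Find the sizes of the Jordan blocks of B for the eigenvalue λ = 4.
Block sizes for λ = 4: [3]

Step 1 — from the characteristic polynomial, algebraic multiplicity of λ = 4 is 3. From dim ker(B − (4)·I) = 1, there are exactly 1 Jordan blocks for λ = 4.
Step 2 — from the minimal polynomial, the factor (x − 4)^3 tells us the largest block for λ = 4 has size 3.
Step 3 — with total size 3, 1 blocks, and largest block 3, the block sizes (in nonincreasing order) are [3].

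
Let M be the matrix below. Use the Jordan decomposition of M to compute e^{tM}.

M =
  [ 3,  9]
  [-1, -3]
e^{tM} =
  [3*t + 1, 9*t]
  [-t, 1 - 3*t]

Strategy: write M = P · J · P⁻¹ where J is a Jordan canonical form, so e^{tM} = P · e^{tJ} · P⁻¹, and e^{tJ} can be computed block-by-block.

M has Jordan form
J =
  [0, 1]
  [0, 0]
(up to reordering of blocks).

Per-block formulas:
  For a 2×2 Jordan block J_2(0): exp(t · J_2(0)) = e^(0t)·(I + t·N), where N is the 2×2 nilpotent shift.

After assembling e^{tJ} and conjugating by P, we get:

e^{tM} =
  [3*t + 1, 9*t]
  [-t, 1 - 3*t]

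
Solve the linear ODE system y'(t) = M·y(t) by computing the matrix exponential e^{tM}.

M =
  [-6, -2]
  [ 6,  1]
e^{tM} =
  [-3*exp(-2*t) + 4*exp(-3*t), -2*exp(-2*t) + 2*exp(-3*t)]
  [6*exp(-2*t) - 6*exp(-3*t), 4*exp(-2*t) - 3*exp(-3*t)]

Strategy: write M = P · J · P⁻¹ where J is a Jordan canonical form, so e^{tM} = P · e^{tJ} · P⁻¹, and e^{tJ} can be computed block-by-block.

M has Jordan form
J =
  [-3,  0]
  [ 0, -2]
(up to reordering of blocks).

Per-block formulas:
  For a 1×1 block at λ = -2: exp(t · [-2]) = [e^(-2t)].
  For a 1×1 block at λ = -3: exp(t · [-3]) = [e^(-3t)].

After assembling e^{tJ} and conjugating by P, we get:

e^{tM} =
  [-3*exp(-2*t) + 4*exp(-3*t), -2*exp(-2*t) + 2*exp(-3*t)]
  [6*exp(-2*t) - 6*exp(-3*t), 4*exp(-2*t) - 3*exp(-3*t)]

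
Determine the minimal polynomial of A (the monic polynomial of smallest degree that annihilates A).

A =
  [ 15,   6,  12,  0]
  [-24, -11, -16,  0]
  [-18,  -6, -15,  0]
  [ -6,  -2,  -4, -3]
x^2 + 8*x + 15

The characteristic polynomial is χ_A(x) = (x + 3)^3*(x + 5), so the eigenvalues are known. The minimal polynomial is
  m_A(x) = Π_λ (x − λ)^{k_λ}
where k_λ is the size of the *largest* Jordan block for λ (equivalently, the smallest k with (A − λI)^k v = 0 for every generalised eigenvector v of λ).

  λ = -5: largest Jordan block has size 1, contributing (x + 5)
  λ = -3: largest Jordan block has size 1, contributing (x + 3)

So m_A(x) = (x + 3)*(x + 5) = x^2 + 8*x + 15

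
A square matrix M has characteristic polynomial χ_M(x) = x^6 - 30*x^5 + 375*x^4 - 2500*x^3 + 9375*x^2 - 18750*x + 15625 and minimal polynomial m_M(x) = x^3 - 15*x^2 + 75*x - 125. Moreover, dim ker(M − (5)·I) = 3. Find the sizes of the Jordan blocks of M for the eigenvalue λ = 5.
Block sizes for λ = 5: [3, 2, 1]

Step 1 — from the characteristic polynomial, algebraic multiplicity of λ = 5 is 6. From dim ker(M − (5)·I) = 3, there are exactly 3 Jordan blocks for λ = 5.
Step 2 — from the minimal polynomial, the factor (x − 5)^3 tells us the largest block for λ = 5 has size 3.
Step 3 — with total size 6, 3 blocks, and largest block 3, the block sizes (in nonincreasing order) are [3, 2, 1].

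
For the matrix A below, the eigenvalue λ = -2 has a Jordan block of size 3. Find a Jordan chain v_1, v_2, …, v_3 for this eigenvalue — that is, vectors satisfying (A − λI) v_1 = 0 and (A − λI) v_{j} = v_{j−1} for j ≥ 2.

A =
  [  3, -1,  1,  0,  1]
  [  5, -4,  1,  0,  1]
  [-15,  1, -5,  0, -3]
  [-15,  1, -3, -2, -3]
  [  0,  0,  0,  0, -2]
A Jordan chain for λ = -2 of length 3:
v_1 = (5, 0, -25, -25, 0)ᵀ
v_2 = (5, 5, -15, -15, 0)ᵀ
v_3 = (1, 0, 0, 0, 0)ᵀ

Let N = A − (-2)·I. We want v_3 with N^3 v_3 = 0 but N^2 v_3 ≠ 0; then v_{j-1} := N · v_j for j = 3, …, 2.

Pick v_3 = (1, 0, 0, 0, 0)ᵀ.
Then v_2 = N · v_3 = (5, 5, -15, -15, 0)ᵀ.
Then v_1 = N · v_2 = (5, 0, -25, -25, 0)ᵀ.

Sanity check: (A − (-2)·I) v_1 = (0, 0, 0, 0, 0)ᵀ = 0. ✓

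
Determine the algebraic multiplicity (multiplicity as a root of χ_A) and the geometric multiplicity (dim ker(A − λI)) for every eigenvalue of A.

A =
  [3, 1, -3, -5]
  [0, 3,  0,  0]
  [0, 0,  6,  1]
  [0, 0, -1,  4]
λ = 3: alg = 2, geom = 1; λ = 5: alg = 2, geom = 1

Step 1 — factor the characteristic polynomial to read off the algebraic multiplicities:
  χ_A(x) = (x - 5)^2*(x - 3)^2

Step 2 — compute geometric multiplicities via the rank-nullity identity g(λ) = n − rank(A − λI):
  rank(A − (3)·I) = 3, so dim ker(A − (3)·I) = n − 3 = 1
  rank(A − (5)·I) = 3, so dim ker(A − (5)·I) = n − 3 = 1

Summary:
  λ = 3: algebraic multiplicity = 2, geometric multiplicity = 1
  λ = 5: algebraic multiplicity = 2, geometric multiplicity = 1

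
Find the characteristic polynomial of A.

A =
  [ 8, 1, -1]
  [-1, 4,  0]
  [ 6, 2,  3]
x^3 - 15*x^2 + 75*x - 125

Expanding det(x·I − A) (e.g. by cofactor expansion or by noting that A is similar to its Jordan form J, which has the same characteristic polynomial as A) gives
  χ_A(x) = x^3 - 15*x^2 + 75*x - 125
which factors as (x - 5)^3. The eigenvalues (with algebraic multiplicities) are λ = 5 with multiplicity 3.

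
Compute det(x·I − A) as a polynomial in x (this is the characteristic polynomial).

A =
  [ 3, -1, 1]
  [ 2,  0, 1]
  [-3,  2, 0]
x^3 - 3*x^2 + 3*x - 1

Expanding det(x·I − A) (e.g. by cofactor expansion or by noting that A is similar to its Jordan form J, which has the same characteristic polynomial as A) gives
  χ_A(x) = x^3 - 3*x^2 + 3*x - 1
which factors as (x - 1)^3. The eigenvalues (with algebraic multiplicities) are λ = 1 with multiplicity 3.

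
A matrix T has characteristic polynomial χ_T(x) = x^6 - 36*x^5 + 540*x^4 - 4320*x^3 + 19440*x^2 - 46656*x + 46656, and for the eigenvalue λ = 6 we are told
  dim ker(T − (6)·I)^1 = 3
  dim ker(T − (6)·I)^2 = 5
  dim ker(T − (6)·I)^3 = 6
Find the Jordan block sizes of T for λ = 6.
Block sizes for λ = 6: [3, 2, 1]

From the dimensions of kernels of powers, the number of Jordan blocks of size at least j is d_j − d_{j−1} where d_j = dim ker(N^j) (with d_0 = 0). Computing the differences gives [3, 2, 1].
The number of blocks of size exactly k is (#blocks of size ≥ k) − (#blocks of size ≥ k + 1), so the partition is: 1 block(s) of size 1, 1 block(s) of size 2, 1 block(s) of size 3.
In nonincreasing order the block sizes are [3, 2, 1].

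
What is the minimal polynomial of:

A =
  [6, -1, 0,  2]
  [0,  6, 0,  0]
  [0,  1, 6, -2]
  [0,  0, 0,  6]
x^2 - 12*x + 36

The characteristic polynomial is χ_A(x) = (x - 6)^4, so the eigenvalues are known. The minimal polynomial is
  m_A(x) = Π_λ (x − λ)^{k_λ}
where k_λ is the size of the *largest* Jordan block for λ (equivalently, the smallest k with (A − λI)^k v = 0 for every generalised eigenvector v of λ).

  λ = 6: largest Jordan block has size 2, contributing (x − 6)^2

So m_A(x) = (x - 6)^2 = x^2 - 12*x + 36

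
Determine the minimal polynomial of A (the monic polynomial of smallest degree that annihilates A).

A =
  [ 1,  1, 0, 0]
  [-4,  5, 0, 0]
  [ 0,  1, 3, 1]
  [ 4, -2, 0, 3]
x^2 - 6*x + 9

The characteristic polynomial is χ_A(x) = (x - 3)^4, so the eigenvalues are known. The minimal polynomial is
  m_A(x) = Π_λ (x − λ)^{k_λ}
where k_λ is the size of the *largest* Jordan block for λ (equivalently, the smallest k with (A − λI)^k v = 0 for every generalised eigenvector v of λ).

  λ = 3: largest Jordan block has size 2, contributing (x − 3)^2

So m_A(x) = (x - 3)^2 = x^2 - 6*x + 9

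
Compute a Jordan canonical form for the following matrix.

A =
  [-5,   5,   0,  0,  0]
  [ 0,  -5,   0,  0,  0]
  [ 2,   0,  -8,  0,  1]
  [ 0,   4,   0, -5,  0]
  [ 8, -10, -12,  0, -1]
J_2(-5) ⊕ J_1(-5) ⊕ J_1(-5) ⊕ J_1(-4)

The characteristic polynomial is
  det(x·I − A) = x^5 + 24*x^4 + 230*x^3 + 1100*x^2 + 2625*x + 2500 = (x + 4)*(x + 5)^4

Eigenvalues and multiplicities (the geometric multiplicity of λ is n − rank(A − λI), which equals the number of Jordan blocks for λ):
  λ = -5: algebraic multiplicity = 4, geometric multiplicity = 3
  λ = -4: algebraic multiplicity = 1, geometric multiplicity = 1

Determining the block sizes for each eigenvalue:
  λ = -5: 3 blocks summing to 4 forces exactly one block of size 2 and the rest size 1 → block sizes [2, 1, 1]
  λ = -4: one block (gm = 1), so the single block has size am = 1 → block sizes [1]

Assembling the blocks gives a Jordan form
J =
  [-5,  1,  0,  0,  0]
  [ 0, -5,  0,  0,  0]
  [ 0,  0, -5,  0,  0]
  [ 0,  0,  0, -5,  0]
  [ 0,  0,  0,  0, -4]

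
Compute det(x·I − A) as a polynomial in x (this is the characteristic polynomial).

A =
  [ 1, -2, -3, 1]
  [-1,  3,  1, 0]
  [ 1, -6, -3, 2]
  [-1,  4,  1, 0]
x^4 - x^3 - 3*x^2 + 5*x - 2

Expanding det(x·I − A) (e.g. by cofactor expansion or by noting that A is similar to its Jordan form J, which has the same characteristic polynomial as A) gives
  χ_A(x) = x^4 - x^3 - 3*x^2 + 5*x - 2
which factors as (x - 1)^3*(x + 2). The eigenvalues (with algebraic multiplicities) are λ = -2 with multiplicity 1, λ = 1 with multiplicity 3.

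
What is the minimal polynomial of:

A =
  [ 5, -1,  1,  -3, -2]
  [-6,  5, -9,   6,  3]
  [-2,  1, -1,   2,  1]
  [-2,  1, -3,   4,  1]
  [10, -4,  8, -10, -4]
x^3 - 5*x^2 + 8*x - 4

The characteristic polynomial is χ_A(x) = (x - 2)^4*(x - 1), so the eigenvalues are known. The minimal polynomial is
  m_A(x) = Π_λ (x − λ)^{k_λ}
where k_λ is the size of the *largest* Jordan block for λ (equivalently, the smallest k with (A − λI)^k v = 0 for every generalised eigenvector v of λ).

  λ = 1: largest Jordan block has size 1, contributing (x − 1)
  λ = 2: largest Jordan block has size 2, contributing (x − 2)^2

So m_A(x) = (x - 2)^2*(x - 1) = x^3 - 5*x^2 + 8*x - 4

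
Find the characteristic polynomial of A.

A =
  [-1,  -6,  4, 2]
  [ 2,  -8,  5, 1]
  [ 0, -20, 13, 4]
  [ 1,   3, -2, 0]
x^4 - 4*x^3 + 6*x^2 - 4*x + 1

Expanding det(x·I − A) (e.g. by cofactor expansion or by noting that A is similar to its Jordan form J, which has the same characteristic polynomial as A) gives
  χ_A(x) = x^4 - 4*x^3 + 6*x^2 - 4*x + 1
which factors as (x - 1)^4. The eigenvalues (with algebraic multiplicities) are λ = 1 with multiplicity 4.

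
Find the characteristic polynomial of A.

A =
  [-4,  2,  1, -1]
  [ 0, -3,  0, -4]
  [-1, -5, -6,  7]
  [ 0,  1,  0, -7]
x^4 + 20*x^3 + 150*x^2 + 500*x + 625

Expanding det(x·I − A) (e.g. by cofactor expansion or by noting that A is similar to its Jordan form J, which has the same characteristic polynomial as A) gives
  χ_A(x) = x^4 + 20*x^3 + 150*x^2 + 500*x + 625
which factors as (x + 5)^4. The eigenvalues (with algebraic multiplicities) are λ = -5 with multiplicity 4.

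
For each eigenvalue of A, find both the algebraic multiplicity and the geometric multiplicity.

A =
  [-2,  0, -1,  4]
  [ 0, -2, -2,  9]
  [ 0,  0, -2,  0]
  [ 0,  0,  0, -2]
λ = -2: alg = 4, geom = 2

Step 1 — factor the characteristic polynomial to read off the algebraic multiplicities:
  χ_A(x) = (x + 2)^4

Step 2 — compute geometric multiplicities via the rank-nullity identity g(λ) = n − rank(A − λI):
  rank(A − (-2)·I) = 2, so dim ker(A − (-2)·I) = n − 2 = 2

Summary:
  λ = -2: algebraic multiplicity = 4, geometric multiplicity = 2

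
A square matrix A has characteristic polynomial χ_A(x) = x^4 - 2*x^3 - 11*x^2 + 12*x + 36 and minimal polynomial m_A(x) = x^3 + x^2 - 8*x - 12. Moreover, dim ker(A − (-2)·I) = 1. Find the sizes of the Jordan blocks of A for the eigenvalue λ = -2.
Block sizes for λ = -2: [2]

Step 1 — from the characteristic polynomial, algebraic multiplicity of λ = -2 is 2. From dim ker(A − (-2)·I) = 1, there are exactly 1 Jordan blocks for λ = -2.
Step 2 — from the minimal polynomial, the factor (x + 2)^2 tells us the largest block for λ = -2 has size 2.
Step 3 — with total size 2, 1 blocks, and largest block 2, the block sizes (in nonincreasing order) are [2].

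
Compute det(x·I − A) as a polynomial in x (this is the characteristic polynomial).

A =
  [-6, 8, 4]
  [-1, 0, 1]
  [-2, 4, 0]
x^3 + 6*x^2 + 12*x + 8

Expanding det(x·I − A) (e.g. by cofactor expansion or by noting that A is similar to its Jordan form J, which has the same characteristic polynomial as A) gives
  χ_A(x) = x^3 + 6*x^2 + 12*x + 8
which factors as (x + 2)^3. The eigenvalues (with algebraic multiplicities) are λ = -2 with multiplicity 3.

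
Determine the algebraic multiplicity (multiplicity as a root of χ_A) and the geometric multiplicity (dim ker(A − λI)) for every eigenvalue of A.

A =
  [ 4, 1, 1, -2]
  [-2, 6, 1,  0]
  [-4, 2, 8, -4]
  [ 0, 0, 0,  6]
λ = 6: alg = 4, geom = 2

Step 1 — factor the characteristic polynomial to read off the algebraic multiplicities:
  χ_A(x) = (x - 6)^4

Step 2 — compute geometric multiplicities via the rank-nullity identity g(λ) = n − rank(A − λI):
  rank(A − (6)·I) = 2, so dim ker(A − (6)·I) = n − 2 = 2

Summary:
  λ = 6: algebraic multiplicity = 4, geometric multiplicity = 2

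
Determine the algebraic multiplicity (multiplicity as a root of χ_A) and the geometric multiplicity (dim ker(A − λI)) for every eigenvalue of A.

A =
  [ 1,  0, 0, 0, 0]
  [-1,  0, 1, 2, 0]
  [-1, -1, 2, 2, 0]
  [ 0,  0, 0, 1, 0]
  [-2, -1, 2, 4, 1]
λ = 1: alg = 5, geom = 3

Step 1 — factor the characteristic polynomial to read off the algebraic multiplicities:
  χ_A(x) = (x - 1)^5

Step 2 — compute geometric multiplicities via the rank-nullity identity g(λ) = n − rank(A − λI):
  rank(A − (1)·I) = 2, so dim ker(A − (1)·I) = n − 2 = 3

Summary:
  λ = 1: algebraic multiplicity = 5, geometric multiplicity = 3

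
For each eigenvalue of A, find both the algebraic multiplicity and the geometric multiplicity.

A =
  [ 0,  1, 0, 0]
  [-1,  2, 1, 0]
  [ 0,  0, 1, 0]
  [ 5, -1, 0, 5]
λ = 1: alg = 3, geom = 1; λ = 5: alg = 1, geom = 1

Step 1 — factor the characteristic polynomial to read off the algebraic multiplicities:
  χ_A(x) = (x - 5)*(x - 1)^3

Step 2 — compute geometric multiplicities via the rank-nullity identity g(λ) = n − rank(A − λI):
  rank(A − (1)·I) = 3, so dim ker(A − (1)·I) = n − 3 = 1
  rank(A − (5)·I) = 3, so dim ker(A − (5)·I) = n − 3 = 1

Summary:
  λ = 1: algebraic multiplicity = 3, geometric multiplicity = 1
  λ = 5: algebraic multiplicity = 1, geometric multiplicity = 1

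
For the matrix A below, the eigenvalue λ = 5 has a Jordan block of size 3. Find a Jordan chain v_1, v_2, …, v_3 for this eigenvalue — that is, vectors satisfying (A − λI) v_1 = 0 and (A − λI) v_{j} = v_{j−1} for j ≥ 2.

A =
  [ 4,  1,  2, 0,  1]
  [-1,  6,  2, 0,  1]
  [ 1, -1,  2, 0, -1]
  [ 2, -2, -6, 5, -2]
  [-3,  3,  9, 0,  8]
A Jordan chain for λ = 5 of length 3:
v_1 = (-1, -1, 0, 0, 0)ᵀ
v_2 = (-1, -1, 1, 2, -3)ᵀ
v_3 = (1, 0, 0, 0, 0)ᵀ

Let N = A − (5)·I. We want v_3 with N^3 v_3 = 0 but N^2 v_3 ≠ 0; then v_{j-1} := N · v_j for j = 3, …, 2.

Pick v_3 = (1, 0, 0, 0, 0)ᵀ.
Then v_2 = N · v_3 = (-1, -1, 1, 2, -3)ᵀ.
Then v_1 = N · v_2 = (-1, -1, 0, 0, 0)ᵀ.

Sanity check: (A − (5)·I) v_1 = (0, 0, 0, 0, 0)ᵀ = 0. ✓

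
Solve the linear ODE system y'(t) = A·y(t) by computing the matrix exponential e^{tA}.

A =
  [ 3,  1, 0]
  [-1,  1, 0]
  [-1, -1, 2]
e^{tA} =
  [t*exp(2*t) + exp(2*t), t*exp(2*t), 0]
  [-t*exp(2*t), -t*exp(2*t) + exp(2*t), 0]
  [-t*exp(2*t), -t*exp(2*t), exp(2*t)]

Strategy: write A = P · J · P⁻¹ where J is a Jordan canonical form, so e^{tA} = P · e^{tJ} · P⁻¹, and e^{tJ} can be computed block-by-block.

A has Jordan form
J =
  [2, 1, 0]
  [0, 2, 0]
  [0, 0, 2]
(up to reordering of blocks).

Per-block formulas:
  For a 1×1 block at λ = 2: exp(t · [2]) = [e^(2t)].
  For a 2×2 Jordan block J_2(2): exp(t · J_2(2)) = e^(2t)·(I + t·N), where N is the 2×2 nilpotent shift.

After assembling e^{tJ} and conjugating by P, we get:

e^{tA} =
  [t*exp(2*t) + exp(2*t), t*exp(2*t), 0]
  [-t*exp(2*t), -t*exp(2*t) + exp(2*t), 0]
  [-t*exp(2*t), -t*exp(2*t), exp(2*t)]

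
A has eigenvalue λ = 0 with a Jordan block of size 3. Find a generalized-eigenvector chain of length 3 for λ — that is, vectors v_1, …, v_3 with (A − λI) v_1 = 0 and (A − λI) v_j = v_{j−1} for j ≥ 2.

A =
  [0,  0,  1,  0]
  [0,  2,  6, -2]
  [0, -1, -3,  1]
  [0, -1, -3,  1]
A Jordan chain for λ = 0 of length 3:
v_1 = (-1, 0, 0, 0)ᵀ
v_2 = (0, 2, -1, -1)ᵀ
v_3 = (0, 1, 0, 0)ᵀ

Let N = A − (0)·I. We want v_3 with N^3 v_3 = 0 but N^2 v_3 ≠ 0; then v_{j-1} := N · v_j for j = 3, …, 2.

Pick v_3 = (0, 1, 0, 0)ᵀ.
Then v_2 = N · v_3 = (0, 2, -1, -1)ᵀ.
Then v_1 = N · v_2 = (-1, 0, 0, 0)ᵀ.

Sanity check: (A − (0)·I) v_1 = (0, 0, 0, 0)ᵀ = 0. ✓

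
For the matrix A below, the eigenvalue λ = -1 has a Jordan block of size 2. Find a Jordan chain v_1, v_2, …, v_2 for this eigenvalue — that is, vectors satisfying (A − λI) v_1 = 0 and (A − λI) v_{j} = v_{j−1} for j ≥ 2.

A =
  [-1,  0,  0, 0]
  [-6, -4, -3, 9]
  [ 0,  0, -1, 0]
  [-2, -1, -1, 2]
A Jordan chain for λ = -1 of length 2:
v_1 = (0, -6, 0, -2)ᵀ
v_2 = (1, 0, 0, 0)ᵀ

Let N = A − (-1)·I. We want v_2 with N^2 v_2 = 0 but N^1 v_2 ≠ 0; then v_{j-1} := N · v_j for j = 2, …, 2.

Pick v_2 = (1, 0, 0, 0)ᵀ.
Then v_1 = N · v_2 = (0, -6, 0, -2)ᵀ.

Sanity check: (A − (-1)·I) v_1 = (0, 0, 0, 0)ᵀ = 0. ✓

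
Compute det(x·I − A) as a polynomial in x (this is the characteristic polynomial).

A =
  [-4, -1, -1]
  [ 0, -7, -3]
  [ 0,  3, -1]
x^3 + 12*x^2 + 48*x + 64

Expanding det(x·I − A) (e.g. by cofactor expansion or by noting that A is similar to its Jordan form J, which has the same characteristic polynomial as A) gives
  χ_A(x) = x^3 + 12*x^2 + 48*x + 64
which factors as (x + 4)^3. The eigenvalues (with algebraic multiplicities) are λ = -4 with multiplicity 3.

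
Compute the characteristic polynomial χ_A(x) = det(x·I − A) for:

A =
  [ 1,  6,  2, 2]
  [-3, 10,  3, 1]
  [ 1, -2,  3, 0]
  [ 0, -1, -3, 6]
x^4 - 20*x^3 + 150*x^2 - 500*x + 625

Expanding det(x·I − A) (e.g. by cofactor expansion or by noting that A is similar to its Jordan form J, which has the same characteristic polynomial as A) gives
  χ_A(x) = x^4 - 20*x^3 + 150*x^2 - 500*x + 625
which factors as (x - 5)^4. The eigenvalues (with algebraic multiplicities) are λ = 5 with multiplicity 4.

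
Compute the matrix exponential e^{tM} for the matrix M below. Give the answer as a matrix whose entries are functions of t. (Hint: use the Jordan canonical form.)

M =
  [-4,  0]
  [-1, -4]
e^{tM} =
  [exp(-4*t), 0]
  [-t*exp(-4*t), exp(-4*t)]

Strategy: write M = P · J · P⁻¹ where J is a Jordan canonical form, so e^{tM} = P · e^{tJ} · P⁻¹, and e^{tJ} can be computed block-by-block.

M has Jordan form
J =
  [-4,  1]
  [ 0, -4]
(up to reordering of blocks).

Per-block formulas:
  For a 2×2 Jordan block J_2(-4): exp(t · J_2(-4)) = e^(-4t)·(I + t·N), where N is the 2×2 nilpotent shift.

After assembling e^{tJ} and conjugating by P, we get:

e^{tM} =
  [exp(-4*t), 0]
  [-t*exp(-4*t), exp(-4*t)]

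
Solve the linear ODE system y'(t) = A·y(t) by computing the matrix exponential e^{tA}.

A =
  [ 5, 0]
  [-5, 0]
e^{tA} =
  [exp(5*t), 0]
  [1 - exp(5*t), 1]

Strategy: write A = P · J · P⁻¹ where J is a Jordan canonical form, so e^{tA} = P · e^{tJ} · P⁻¹, and e^{tJ} can be computed block-by-block.

A has Jordan form
J =
  [0, 0]
  [0, 5]
(up to reordering of blocks).

Per-block formulas:
  For a 1×1 block at λ = 5: exp(t · [5]) = [e^(5t)].
  For a 1×1 block at λ = 0: exp(t · [0]) = [e^(0t)].

After assembling e^{tJ} and conjugating by P, we get:

e^{tA} =
  [exp(5*t), 0]
  [1 - exp(5*t), 1]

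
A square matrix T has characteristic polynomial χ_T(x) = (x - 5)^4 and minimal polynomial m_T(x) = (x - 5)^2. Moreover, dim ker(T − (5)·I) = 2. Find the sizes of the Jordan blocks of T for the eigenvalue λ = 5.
Block sizes for λ = 5: [2, 2]

Step 1 — from the characteristic polynomial, algebraic multiplicity of λ = 5 is 4. From dim ker(T − (5)·I) = 2, there are exactly 2 Jordan blocks for λ = 5.
Step 2 — from the minimal polynomial, the factor (x − 5)^2 tells us the largest block for λ = 5 has size 2.
Step 3 — with total size 4, 2 blocks, and largest block 2, the block sizes (in nonincreasing order) are [2, 2].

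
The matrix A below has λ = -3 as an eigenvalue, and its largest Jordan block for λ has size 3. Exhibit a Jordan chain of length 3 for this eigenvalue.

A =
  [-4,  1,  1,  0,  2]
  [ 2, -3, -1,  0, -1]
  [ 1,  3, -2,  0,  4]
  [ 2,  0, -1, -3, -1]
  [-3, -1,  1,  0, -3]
A Jordan chain for λ = -3 of length 3:
v_1 = (-2, 0, -6, 0, 2)ᵀ
v_2 = (-1, 2, 1, 2, -3)ᵀ
v_3 = (1, 0, 0, 0, 0)ᵀ

Let N = A − (-3)·I. We want v_3 with N^3 v_3 = 0 but N^2 v_3 ≠ 0; then v_{j-1} := N · v_j for j = 3, …, 2.

Pick v_3 = (1, 0, 0, 0, 0)ᵀ.
Then v_2 = N · v_3 = (-1, 2, 1, 2, -3)ᵀ.
Then v_1 = N · v_2 = (-2, 0, -6, 0, 2)ᵀ.

Sanity check: (A − (-3)·I) v_1 = (0, 0, 0, 0, 0)ᵀ = 0. ✓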